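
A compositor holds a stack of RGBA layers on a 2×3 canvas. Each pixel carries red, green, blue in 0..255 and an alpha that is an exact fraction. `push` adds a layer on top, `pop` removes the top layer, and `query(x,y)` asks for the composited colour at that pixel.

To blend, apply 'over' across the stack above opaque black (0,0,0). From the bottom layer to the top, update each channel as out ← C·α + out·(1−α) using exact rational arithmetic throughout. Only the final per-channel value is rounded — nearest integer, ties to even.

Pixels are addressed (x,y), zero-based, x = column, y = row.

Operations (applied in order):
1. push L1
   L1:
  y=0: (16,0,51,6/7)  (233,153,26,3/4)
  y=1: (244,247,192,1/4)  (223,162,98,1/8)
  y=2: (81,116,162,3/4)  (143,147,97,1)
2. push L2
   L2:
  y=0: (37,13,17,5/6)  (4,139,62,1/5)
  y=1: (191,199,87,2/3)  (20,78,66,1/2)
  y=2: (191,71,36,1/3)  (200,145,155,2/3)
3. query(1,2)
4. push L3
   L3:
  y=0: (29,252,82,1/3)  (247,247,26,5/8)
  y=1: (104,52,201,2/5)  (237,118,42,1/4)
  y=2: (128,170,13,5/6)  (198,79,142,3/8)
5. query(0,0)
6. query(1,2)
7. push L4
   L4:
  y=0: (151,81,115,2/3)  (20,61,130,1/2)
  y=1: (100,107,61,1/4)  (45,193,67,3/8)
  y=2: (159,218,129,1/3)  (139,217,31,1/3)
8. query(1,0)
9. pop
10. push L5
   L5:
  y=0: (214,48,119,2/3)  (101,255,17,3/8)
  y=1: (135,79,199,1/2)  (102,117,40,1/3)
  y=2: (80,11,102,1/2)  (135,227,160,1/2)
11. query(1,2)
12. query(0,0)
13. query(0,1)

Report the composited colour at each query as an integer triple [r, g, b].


(1,2) stack=L1,L2; from [0,0,0]:
after L1 α=1: [143, 147, 97]
after L2 α=2/3: [181, 437/3, 407/3]
= [181, 146, 136]

(0,0) stack=L1,L2,L3; from [0,0,0]:
+L1 (α=6/7) → [96/7, 0, 306/7]
+L2 (α=5/6) → [1391/42, 65/6, 901/42]
+L3 (α=1/3) → [2000/63, 821/9, 2623/63]
= [32, 91, 42]

query (1,2) [L1,L2,L3] — begin 0,0,0
L1 α=1: [143, 147, 97]
L2 α=2/3: [181, 437/3, 407/3]
L3 α=3/8: [1499/8, 362/3, 3313/24]
rounded: [187, 121, 138]

query (1,0) [L1,L2,L3,L4] — begin 0,0,0
+L1 (α=3/4) → [699/4, 459/4, 39/2]
+L2 (α=1/5) → [703/5, 598/5, 28]
+L3 (α=5/8) → [2071/10, 7969/40, 107/4]
+L4 (α=1/2) → [2271/20, 10409/80, 627/8]
rounded: [114, 130, 78]

at x=1,y=2 over L1,L2,L3,L5:
+L1 (α=1) → [143, 147, 97]
+L2 (α=2/3) → [181, 437/3, 407/3]
+L3 (α=3/8) → [1499/8, 362/3, 3313/24]
+L5 (α=1/2) → [2579/16, 1043/6, 7153/48]
→ [161, 174, 149]

query (0,0) [L1,L2,L3,L5] — begin 0,0,0
+L1 (α=6/7) → [96/7, 0, 306/7]
+L2 (α=5/6) → [1391/42, 65/6, 901/42]
+L3 (α=1/3) → [2000/63, 821/9, 2623/63]
+L5 (α=2/3) → [28964/189, 1685/27, 17617/189]
rounded: [153, 62, 93]

query (0,1) [L1,L2,L3,L5] — begin 0,0,0
after L1 α=1/4: [61, 247/4, 48]
after L2 α=2/3: [443/3, 613/4, 74]
after L3 α=2/5: [651/5, 451/4, 624/5]
after L5 α=1/2: [663/5, 767/8, 1619/10]
= [133, 96, 162]


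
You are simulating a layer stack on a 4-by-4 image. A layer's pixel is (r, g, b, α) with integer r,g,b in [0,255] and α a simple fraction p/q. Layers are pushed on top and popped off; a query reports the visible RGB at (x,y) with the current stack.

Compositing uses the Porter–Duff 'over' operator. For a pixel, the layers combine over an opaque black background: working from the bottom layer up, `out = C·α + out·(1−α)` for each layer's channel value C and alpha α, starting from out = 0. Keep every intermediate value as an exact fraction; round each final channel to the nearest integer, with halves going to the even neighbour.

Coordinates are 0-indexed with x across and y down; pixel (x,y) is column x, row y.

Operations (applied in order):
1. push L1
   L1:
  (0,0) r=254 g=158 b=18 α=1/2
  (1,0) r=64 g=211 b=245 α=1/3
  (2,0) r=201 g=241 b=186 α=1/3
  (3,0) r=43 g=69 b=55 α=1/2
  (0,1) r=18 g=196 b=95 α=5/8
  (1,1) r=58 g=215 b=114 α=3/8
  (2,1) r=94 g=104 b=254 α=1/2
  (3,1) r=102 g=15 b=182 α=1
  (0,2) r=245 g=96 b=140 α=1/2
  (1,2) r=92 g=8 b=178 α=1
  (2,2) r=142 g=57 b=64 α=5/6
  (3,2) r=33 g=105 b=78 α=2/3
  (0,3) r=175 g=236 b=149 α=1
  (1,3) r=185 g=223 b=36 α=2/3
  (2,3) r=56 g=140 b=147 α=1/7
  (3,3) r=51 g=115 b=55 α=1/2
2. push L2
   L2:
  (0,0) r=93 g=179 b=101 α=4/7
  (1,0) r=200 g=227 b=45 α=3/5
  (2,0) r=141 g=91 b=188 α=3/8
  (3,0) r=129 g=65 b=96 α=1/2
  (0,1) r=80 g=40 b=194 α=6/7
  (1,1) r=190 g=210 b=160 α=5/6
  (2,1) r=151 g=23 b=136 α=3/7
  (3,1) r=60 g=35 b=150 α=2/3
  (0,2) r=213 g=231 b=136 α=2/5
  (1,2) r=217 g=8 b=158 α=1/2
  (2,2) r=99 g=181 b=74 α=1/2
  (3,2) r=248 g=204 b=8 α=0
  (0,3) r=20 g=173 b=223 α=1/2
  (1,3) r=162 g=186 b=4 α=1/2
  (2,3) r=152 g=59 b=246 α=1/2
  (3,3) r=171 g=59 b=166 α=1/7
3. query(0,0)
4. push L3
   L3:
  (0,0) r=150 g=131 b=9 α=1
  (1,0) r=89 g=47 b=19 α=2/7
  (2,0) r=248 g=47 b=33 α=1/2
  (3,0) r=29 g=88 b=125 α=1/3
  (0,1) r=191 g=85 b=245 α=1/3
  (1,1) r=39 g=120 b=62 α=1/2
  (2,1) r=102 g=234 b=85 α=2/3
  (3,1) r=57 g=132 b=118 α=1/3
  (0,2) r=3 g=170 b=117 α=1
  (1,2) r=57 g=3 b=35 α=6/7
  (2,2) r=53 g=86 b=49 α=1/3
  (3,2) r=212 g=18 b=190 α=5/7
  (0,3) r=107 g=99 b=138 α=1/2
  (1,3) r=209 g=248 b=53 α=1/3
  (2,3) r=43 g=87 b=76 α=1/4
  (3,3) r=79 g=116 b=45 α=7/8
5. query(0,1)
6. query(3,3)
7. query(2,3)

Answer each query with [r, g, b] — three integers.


query (0,0) [L1,L2] — begin 0,0,0
L1 α=1/2: [127, 79, 9]
L2 α=4/7: [753/7, 953/7, 431/7]
rounded: [108, 136, 62]

at x=0,y=1 over L1,L2,L3:
after L1 α=5/8: [45/4, 245/2, 475/8]
after L2 α=6/7: [1965/28, 725/14, 9787/56]
after L3 α=1/3: [4639/42, 440/7, 5549/28]
rounded: [110, 63, 198]

query (3,3) [L1,L2,L3] — begin 0,0,0
after L1 α=1/2: [51/2, 115/2, 55/2]
after L2 α=1/7: [324/7, 404/7, 331/7]
after L3 α=7/8: [4195/56, 761/7, 317/7]
rounded: [75, 109, 45]

at x=2,y=3 over L1,L2,L3:
+L1 (α=1/7) → [8, 20, 21]
+L2 (α=1/2) → [80, 79/2, 267/2]
+L3 (α=1/4) → [283/4, 411/8, 953/8]
→ [71, 51, 119]


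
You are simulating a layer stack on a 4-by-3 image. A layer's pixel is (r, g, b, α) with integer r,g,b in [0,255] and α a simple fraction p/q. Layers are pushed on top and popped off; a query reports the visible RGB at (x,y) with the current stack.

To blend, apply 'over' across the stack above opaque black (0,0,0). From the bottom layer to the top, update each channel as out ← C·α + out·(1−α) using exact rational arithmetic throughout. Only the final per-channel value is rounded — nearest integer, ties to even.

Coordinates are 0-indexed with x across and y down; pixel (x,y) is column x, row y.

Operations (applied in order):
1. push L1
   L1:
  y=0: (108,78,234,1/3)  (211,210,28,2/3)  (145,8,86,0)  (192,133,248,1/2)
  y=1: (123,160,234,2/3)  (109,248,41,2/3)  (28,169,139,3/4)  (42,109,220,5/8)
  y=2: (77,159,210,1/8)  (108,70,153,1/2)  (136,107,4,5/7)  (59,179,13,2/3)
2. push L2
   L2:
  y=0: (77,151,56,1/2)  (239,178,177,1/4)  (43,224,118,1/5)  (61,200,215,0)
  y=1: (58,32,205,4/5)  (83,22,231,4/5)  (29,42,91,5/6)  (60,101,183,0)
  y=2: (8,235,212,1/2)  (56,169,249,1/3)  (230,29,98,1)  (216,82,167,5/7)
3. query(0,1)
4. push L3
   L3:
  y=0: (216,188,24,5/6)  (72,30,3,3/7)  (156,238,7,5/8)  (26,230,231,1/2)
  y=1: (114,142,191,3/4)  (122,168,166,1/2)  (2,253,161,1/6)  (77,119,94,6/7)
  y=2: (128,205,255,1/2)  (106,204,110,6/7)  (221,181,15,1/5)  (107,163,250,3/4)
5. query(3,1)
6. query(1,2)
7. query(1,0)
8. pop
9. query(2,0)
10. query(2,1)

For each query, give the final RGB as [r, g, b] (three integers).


query (0,1) [L1,L2] — begin 0,0,0
+L1 (α=2/3) → [82, 320/3, 156]
+L2 (α=4/5) → [314/5, 704/15, 976/5]
rounded: [63, 47, 195]

at x=3,y=1 over L1,L2,L3:
L1 α=5/8: [105/4, 545/8, 275/2]
L2 α=0: [105/4, 545/8, 275/2]
L3 α=6/7: [279/4, 6257/56, 1403/14]
→ [70, 112, 100]

(1,2) stack=L1,L2,L3; from [0,0,0]:
+L1 (α=1/2) → [54, 35, 153/2]
+L2 (α=1/3) → [164/3, 239/3, 134]
+L3 (α=6/7) → [296/3, 3911/21, 794/7]
rounded: [99, 186, 113]

query (1,0) [L1,L2,L3] — begin 0,0,0
L1 α=2/3: [422/3, 140, 56/3]
L2 α=1/4: [661/4, 299/2, 233/4]
L3 α=3/7: [877/7, 688/7, 242/7]
→ [125, 98, 35]

at x=2,y=0 over L1,L2:
+L1 (α=0) → [0, 0, 0]
+L2 (α=1/5) → [43/5, 224/5, 118/5]
= [9, 45, 24]

at x=2,y=1 over L1,L2:
L1 α=3/4: [21, 507/4, 417/4]
L2 α=5/6: [83/3, 449/8, 2237/24]
rounded: [28, 56, 93]


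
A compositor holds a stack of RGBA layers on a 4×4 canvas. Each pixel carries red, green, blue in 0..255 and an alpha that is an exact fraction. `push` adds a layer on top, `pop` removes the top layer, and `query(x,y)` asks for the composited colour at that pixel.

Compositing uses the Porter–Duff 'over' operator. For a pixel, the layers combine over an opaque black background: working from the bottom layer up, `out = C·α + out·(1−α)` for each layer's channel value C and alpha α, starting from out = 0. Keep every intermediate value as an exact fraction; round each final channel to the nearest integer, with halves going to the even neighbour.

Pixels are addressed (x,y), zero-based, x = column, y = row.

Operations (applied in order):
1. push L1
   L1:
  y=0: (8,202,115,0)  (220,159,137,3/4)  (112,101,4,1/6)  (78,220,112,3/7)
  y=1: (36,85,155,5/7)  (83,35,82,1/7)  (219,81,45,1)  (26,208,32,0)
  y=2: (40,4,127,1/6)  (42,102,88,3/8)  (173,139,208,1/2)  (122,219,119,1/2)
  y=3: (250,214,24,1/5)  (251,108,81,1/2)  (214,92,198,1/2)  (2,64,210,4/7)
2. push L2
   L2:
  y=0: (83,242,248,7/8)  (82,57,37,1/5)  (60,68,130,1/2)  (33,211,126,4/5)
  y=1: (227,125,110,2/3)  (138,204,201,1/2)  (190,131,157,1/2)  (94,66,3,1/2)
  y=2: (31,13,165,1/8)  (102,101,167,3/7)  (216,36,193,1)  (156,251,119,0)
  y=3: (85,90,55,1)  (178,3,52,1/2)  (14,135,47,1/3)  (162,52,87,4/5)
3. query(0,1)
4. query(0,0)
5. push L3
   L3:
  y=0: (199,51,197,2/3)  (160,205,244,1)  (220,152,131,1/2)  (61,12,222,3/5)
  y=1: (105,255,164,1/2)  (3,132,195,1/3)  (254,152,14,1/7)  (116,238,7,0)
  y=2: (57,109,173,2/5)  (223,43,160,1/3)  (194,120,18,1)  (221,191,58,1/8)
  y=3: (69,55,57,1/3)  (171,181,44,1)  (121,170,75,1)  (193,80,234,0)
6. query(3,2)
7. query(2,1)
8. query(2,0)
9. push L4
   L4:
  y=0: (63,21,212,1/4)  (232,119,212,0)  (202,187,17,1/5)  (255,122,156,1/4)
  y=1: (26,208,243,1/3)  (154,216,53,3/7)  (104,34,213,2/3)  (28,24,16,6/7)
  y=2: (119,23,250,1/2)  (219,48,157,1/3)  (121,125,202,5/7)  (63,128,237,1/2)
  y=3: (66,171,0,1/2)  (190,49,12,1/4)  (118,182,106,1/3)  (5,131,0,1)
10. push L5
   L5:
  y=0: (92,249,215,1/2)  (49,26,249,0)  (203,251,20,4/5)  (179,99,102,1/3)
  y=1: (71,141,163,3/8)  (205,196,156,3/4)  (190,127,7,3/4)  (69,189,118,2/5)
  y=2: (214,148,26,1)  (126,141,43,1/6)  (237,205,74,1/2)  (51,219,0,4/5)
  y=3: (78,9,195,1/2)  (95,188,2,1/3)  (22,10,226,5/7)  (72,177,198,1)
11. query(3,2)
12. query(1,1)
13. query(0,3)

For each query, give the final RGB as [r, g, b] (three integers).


at x=0,y=1 over L1,L2:
after L1 α=5/7: [180/7, 425/7, 775/7]
after L2 α=2/3: [3358/21, 725/7, 2315/21]
→ [160, 104, 110]

at x=0,y=0 over L1,L2:
L1 α=0: [0, 0, 0]
L2 α=7/8: [581/8, 847/4, 217]
rounded: [73, 212, 217]

query (3,2) [L1,L2,L3] — begin 0,0,0
after L1 α=1/2: [61, 219/2, 119/2]
after L2 α=0: [61, 219/2, 119/2]
after L3 α=1/8: [81, 1915/16, 949/16]
rounded: [81, 120, 59]

(2,1) stack=L1,L2,L3; from [0,0,0]:
+L1 (α=1) → [219, 81, 45]
+L2 (α=1/2) → [409/2, 106, 101]
+L3 (α=1/7) → [1481/7, 788/7, 620/7]
= [212, 113, 89]

(2,0) stack=L1,L2,L3; from [0,0,0]:
after L1 α=1/6: [56/3, 101/6, 2/3]
after L2 α=1/2: [118/3, 509/12, 196/3]
after L3 α=1/2: [389/3, 2333/24, 589/6]
rounded: [130, 97, 98]

at x=3,y=2 over L1,L2,L3,L4,L5:
L1 α=1/2: [61, 219/2, 119/2]
L2 α=0: [61, 219/2, 119/2]
L3 α=1/8: [81, 1915/16, 949/16]
L4 α=1/2: [72, 3963/32, 4741/32]
L5 α=4/5: [276/5, 6399/32, 4741/160]
= [55, 200, 30]

query (1,1) [L1,L2,L3,L4,L5] — begin 0,0,0
L1 α=1/7: [83/7, 5, 82/7]
L2 α=1/2: [1049/14, 209/2, 1489/14]
L3 α=1/3: [1070/21, 341/3, 2854/21]
L4 α=3/7: [13982/147, 3308/21, 14755/147]
L5 α=3/4: [104387/588, 3914/21, 83551/588]
= [178, 186, 142]

(0,3) stack=L1,L2,L3,L4,L5; from [0,0,0]:
L1 α=1/5: [50, 214/5, 24/5]
L2 α=1: [85, 90, 55]
L3 α=1/3: [239/3, 235/3, 167/3]
L4 α=1/2: [437/6, 374/3, 167/6]
L5 α=1/2: [905/12, 401/6, 1337/12]
→ [75, 67, 111]


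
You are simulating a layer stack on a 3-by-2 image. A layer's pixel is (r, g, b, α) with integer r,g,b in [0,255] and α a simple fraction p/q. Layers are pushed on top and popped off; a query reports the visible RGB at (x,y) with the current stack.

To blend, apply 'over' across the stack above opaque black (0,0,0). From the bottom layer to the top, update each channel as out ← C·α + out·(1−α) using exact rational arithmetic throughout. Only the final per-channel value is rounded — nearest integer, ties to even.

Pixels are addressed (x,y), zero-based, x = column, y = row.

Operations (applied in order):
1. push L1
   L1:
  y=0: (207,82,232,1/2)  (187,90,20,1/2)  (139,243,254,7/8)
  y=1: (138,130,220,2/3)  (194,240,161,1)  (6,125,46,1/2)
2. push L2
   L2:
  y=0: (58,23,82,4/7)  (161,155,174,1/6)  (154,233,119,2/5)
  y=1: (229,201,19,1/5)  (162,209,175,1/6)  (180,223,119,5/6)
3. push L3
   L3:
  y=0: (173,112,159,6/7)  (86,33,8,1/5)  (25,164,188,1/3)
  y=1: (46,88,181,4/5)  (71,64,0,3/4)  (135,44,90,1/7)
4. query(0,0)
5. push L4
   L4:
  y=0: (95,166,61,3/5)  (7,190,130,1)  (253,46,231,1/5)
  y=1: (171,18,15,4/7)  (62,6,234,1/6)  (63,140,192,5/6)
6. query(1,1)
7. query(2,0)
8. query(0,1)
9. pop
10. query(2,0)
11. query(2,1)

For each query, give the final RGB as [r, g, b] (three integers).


query (0,0) [L1,L2,L3] — begin 0,0,0
L1 α=1/2: [207/2, 41, 116]
L2 α=4/7: [155/2, 215/7, 676/7]
L3 α=6/7: [2231/14, 4919/49, 7354/49]
rounded: [159, 100, 150]

at x=1,y=1 over L1,L2,L3,L4:
+L1 (α=1) → [194, 240, 161]
+L2 (α=1/6) → [566/3, 1409/6, 490/3]
+L3 (α=3/4) → [1205/12, 2561/24, 245/6]
+L4 (α=1/6) → [6769/72, 12949/144, 2629/36]
→ [94, 90, 73]

(2,0) stack=L1,L2,L3,L4; from [0,0,0]:
+L1 (α=7/8) → [973/8, 1701/8, 889/4]
+L2 (α=2/5) → [5383/40, 8831/40, 3619/20]
+L3 (α=1/3) → [1961/20, 4037/20, 1833/10]
+L4 (α=1/5) → [3226/25, 4267/25, 4821/25]
rounded: [129, 171, 193]

query (0,1) [L1,L2,L3,L4] — begin 0,0,0
L1 α=2/3: [92, 260/3, 440/3]
L2 α=1/5: [597/5, 1643/15, 1817/15]
L3 α=4/5: [1517/25, 6923/75, 12677/75]
L4 α=4/7: [3093/25, 8723/175, 14177/175]
rounded: [124, 50, 81]

at x=2,y=0 over L1,L2,L3:
+L1 (α=7/8) → [973/8, 1701/8, 889/4]
+L2 (α=2/5) → [5383/40, 8831/40, 3619/20]
+L3 (α=1/3) → [1961/20, 4037/20, 1833/10]
rounded: [98, 202, 183]

query (2,1) [L1,L2,L3] — begin 0,0,0
after L1 α=1/2: [3, 125/2, 23]
after L2 α=5/6: [301/2, 785/4, 103]
after L3 α=1/7: [1038/7, 349/2, 708/7]
= [148, 174, 101]


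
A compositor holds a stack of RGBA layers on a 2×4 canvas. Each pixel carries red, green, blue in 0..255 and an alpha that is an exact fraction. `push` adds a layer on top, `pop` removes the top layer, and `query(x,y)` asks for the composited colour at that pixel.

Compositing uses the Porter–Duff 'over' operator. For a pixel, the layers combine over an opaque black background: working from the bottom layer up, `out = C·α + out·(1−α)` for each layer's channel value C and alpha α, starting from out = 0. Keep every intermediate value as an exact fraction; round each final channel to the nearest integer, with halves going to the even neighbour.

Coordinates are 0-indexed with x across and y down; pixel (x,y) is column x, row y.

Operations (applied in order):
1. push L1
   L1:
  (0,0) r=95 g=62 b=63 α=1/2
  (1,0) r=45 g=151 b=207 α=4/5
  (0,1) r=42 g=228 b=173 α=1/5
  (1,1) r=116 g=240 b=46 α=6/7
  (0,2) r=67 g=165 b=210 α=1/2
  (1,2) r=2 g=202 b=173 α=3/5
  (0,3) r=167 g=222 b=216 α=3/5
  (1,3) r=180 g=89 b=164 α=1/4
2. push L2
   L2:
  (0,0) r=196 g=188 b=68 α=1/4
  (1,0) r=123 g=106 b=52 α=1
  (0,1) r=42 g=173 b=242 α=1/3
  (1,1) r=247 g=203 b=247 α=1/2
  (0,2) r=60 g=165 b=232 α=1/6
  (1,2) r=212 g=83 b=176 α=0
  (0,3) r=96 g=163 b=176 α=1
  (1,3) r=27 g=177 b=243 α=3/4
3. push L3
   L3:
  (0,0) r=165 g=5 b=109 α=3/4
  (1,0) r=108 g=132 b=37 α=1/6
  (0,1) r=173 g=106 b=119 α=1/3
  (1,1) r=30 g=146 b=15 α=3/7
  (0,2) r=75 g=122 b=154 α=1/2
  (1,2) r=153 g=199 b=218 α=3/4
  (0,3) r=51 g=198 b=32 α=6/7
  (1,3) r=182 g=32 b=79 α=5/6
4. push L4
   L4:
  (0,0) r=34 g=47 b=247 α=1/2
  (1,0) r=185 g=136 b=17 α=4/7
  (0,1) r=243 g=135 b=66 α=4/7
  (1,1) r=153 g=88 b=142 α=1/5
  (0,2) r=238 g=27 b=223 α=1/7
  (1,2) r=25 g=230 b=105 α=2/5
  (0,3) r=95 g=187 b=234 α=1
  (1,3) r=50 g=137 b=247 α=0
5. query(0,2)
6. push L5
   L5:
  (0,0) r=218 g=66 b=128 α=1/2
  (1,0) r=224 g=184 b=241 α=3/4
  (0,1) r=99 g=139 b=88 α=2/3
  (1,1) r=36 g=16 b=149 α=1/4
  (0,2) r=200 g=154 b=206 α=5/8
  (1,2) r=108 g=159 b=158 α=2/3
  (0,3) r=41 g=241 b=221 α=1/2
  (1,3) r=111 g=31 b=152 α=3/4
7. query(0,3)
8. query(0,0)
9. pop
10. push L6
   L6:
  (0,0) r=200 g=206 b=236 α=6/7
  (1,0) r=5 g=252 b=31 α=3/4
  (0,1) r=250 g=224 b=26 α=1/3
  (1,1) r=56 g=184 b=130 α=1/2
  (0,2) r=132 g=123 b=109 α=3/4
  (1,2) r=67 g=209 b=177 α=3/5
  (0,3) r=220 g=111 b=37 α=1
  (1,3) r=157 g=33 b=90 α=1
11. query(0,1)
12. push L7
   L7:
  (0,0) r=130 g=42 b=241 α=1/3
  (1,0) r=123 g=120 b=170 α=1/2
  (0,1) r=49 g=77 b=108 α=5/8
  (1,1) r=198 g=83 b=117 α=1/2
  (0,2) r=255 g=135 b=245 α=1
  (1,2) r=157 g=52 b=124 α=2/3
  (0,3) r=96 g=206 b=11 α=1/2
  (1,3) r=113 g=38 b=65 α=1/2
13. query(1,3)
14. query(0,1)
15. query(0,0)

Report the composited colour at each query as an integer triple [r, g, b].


at x=0,y=2 over L1,L2,L3,L4:
after L1 α=1/2: [67/2, 165/2, 105]
after L2 α=1/6: [455/12, 385/4, 757/6]
after L3 α=1/2: [1355/24, 873/8, 1681/12]
after L4 α=1/7: [2307/28, 2727/28, 2127/14]
→ [82, 97, 152]

query (0,3) [L1,L2,L3,L4,L5] — begin 0,0,0
after L1 α=3/5: [501/5, 666/5, 648/5]
after L2 α=1: [96, 163, 176]
after L3 α=6/7: [402/7, 193, 368/7]
after L4 α=1: [95, 187, 234]
after L5 α=1/2: [68, 214, 455/2]
rounded: [68, 214, 228]

query (0,0) [L1,L2,L3,L4,L5] — begin 0,0,0
after L1 α=1/2: [95/2, 31, 63/2]
after L2 α=1/4: [677/8, 281/4, 325/8]
after L3 α=3/4: [4637/32, 341/16, 2941/32]
after L4 α=1/2: [5725/64, 1093/32, 10845/64]
after L5 α=1/2: [19677/128, 3205/64, 19037/128]
rounded: [154, 50, 149]

query (0,1) [L1,L2,L3,L4,L6] — begin 0,0,0
L1 α=1/5: [42/5, 228/5, 173/5]
L2 α=1/3: [98/5, 1321/15, 1556/15]
L3 α=1/3: [1061/15, 4232/45, 4897/45]
L4 α=4/7: [5921/35, 12332/105, 8857/105]
L6 α=1/3: [6864/35, 48184/315, 20444/315]
rounded: [196, 153, 65]

(1,3) stack=L1,L2,L3,L4,L6,L7; from [0,0,0]:
after L1 α=1/4: [45, 89/4, 41]
after L2 α=3/4: [63/2, 2213/16, 385/2]
after L3 α=5/6: [1883/12, 1591/32, 1175/12]
after L4 α=0: [1883/12, 1591/32, 1175/12]
after L6 α=1: [157, 33, 90]
after L7 α=1/2: [135, 71/2, 155/2]
rounded: [135, 36, 78]

(0,1) stack=L1,L2,L3,L4,L6,L7; from [0,0,0]:
+L1 (α=1/5) → [42/5, 228/5, 173/5]
+L2 (α=1/3) → [98/5, 1321/15, 1556/15]
+L3 (α=1/3) → [1061/15, 4232/45, 4897/45]
+L4 (α=4/7) → [5921/35, 12332/105, 8857/105]
+L6 (α=1/3) → [6864/35, 48184/315, 20444/315]
+L7 (α=5/8) → [29167/280, 88609/840, 9643/105]
= [104, 105, 92]

query (0,0) [L1,L2,L3,L4,L6,L7] — begin 0,0,0
after L1 α=1/2: [95/2, 31, 63/2]
after L2 α=1/4: [677/8, 281/4, 325/8]
after L3 α=3/4: [4637/32, 341/16, 2941/32]
after L4 α=1/2: [5725/64, 1093/32, 10845/64]
after L6 α=6/7: [82525/448, 40645/224, 101469/448]
after L7 α=1/3: [37215/224, 45349/336, 155453/672]
rounded: [166, 135, 231]


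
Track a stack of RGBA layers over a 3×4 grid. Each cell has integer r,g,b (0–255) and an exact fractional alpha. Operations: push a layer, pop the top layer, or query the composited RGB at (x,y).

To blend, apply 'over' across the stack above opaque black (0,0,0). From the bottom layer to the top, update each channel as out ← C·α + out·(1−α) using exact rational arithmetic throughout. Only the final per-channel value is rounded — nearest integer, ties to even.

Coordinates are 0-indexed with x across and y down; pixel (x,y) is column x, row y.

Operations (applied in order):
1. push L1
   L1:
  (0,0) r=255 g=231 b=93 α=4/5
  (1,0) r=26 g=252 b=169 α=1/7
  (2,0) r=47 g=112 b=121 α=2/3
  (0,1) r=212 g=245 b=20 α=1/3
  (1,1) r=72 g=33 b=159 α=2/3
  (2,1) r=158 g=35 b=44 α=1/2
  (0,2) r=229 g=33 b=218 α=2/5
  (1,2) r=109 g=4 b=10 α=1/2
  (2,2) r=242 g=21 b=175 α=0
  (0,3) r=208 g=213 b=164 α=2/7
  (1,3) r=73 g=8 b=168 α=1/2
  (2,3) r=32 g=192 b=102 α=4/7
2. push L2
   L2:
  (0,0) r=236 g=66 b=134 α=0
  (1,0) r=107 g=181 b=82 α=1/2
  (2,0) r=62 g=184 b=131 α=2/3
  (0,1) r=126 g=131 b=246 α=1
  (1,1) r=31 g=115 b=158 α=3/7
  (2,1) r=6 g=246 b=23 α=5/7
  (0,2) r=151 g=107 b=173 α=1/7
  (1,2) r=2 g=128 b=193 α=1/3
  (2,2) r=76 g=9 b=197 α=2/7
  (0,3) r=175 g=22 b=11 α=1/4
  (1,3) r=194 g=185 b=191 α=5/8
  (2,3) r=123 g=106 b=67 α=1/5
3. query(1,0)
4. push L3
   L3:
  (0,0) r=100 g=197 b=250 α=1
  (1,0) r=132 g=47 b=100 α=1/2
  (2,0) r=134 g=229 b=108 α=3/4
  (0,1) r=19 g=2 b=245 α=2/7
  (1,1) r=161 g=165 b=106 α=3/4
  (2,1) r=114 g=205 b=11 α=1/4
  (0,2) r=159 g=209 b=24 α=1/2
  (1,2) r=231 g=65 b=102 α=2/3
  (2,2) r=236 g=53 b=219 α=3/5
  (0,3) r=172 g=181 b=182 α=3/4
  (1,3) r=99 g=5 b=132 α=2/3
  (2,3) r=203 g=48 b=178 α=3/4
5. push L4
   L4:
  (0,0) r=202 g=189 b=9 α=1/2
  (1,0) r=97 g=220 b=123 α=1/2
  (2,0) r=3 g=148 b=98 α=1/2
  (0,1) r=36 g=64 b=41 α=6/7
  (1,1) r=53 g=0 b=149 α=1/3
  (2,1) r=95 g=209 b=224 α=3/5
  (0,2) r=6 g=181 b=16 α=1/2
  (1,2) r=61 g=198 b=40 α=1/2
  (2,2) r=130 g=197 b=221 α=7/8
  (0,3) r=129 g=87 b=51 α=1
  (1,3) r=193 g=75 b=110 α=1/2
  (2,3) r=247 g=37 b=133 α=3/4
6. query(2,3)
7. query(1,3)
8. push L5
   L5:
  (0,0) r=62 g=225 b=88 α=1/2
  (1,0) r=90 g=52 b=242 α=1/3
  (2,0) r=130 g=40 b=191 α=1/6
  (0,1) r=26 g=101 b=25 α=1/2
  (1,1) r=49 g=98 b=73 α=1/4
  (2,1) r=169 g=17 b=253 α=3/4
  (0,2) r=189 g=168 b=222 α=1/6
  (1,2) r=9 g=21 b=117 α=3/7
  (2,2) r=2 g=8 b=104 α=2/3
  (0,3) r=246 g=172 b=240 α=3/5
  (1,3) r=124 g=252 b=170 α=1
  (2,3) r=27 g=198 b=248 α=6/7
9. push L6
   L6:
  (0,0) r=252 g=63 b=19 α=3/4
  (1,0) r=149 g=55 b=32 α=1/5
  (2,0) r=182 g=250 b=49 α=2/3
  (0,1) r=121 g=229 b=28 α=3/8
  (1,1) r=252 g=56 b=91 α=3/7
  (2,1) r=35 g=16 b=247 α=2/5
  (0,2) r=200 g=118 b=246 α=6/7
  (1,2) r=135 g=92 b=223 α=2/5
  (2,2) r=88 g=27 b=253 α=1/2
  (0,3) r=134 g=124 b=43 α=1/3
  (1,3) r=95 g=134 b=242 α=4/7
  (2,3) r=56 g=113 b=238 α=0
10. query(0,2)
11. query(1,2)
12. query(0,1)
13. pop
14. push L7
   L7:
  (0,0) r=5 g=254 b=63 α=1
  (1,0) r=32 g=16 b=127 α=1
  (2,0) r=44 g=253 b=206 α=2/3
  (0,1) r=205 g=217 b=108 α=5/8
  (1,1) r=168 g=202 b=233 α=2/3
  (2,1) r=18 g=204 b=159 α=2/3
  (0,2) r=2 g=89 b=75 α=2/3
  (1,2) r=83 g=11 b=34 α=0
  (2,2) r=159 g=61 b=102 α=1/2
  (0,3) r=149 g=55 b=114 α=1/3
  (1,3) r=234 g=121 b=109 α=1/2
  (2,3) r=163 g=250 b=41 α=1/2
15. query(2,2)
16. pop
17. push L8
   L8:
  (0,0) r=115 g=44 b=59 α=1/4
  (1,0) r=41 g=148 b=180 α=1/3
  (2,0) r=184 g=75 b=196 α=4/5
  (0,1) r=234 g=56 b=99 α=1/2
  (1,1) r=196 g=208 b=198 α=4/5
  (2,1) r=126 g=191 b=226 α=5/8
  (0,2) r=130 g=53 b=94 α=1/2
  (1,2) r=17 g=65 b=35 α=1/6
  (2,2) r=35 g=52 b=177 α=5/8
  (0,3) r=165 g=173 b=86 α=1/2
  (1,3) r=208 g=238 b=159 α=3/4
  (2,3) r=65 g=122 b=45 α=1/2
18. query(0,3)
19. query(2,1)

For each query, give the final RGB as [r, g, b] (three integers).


at x=1,y=0 over L1,L2:
+L1 (α=1/7) → [26/7, 36, 169/7]
+L2 (α=1/2) → [775/14, 217/2, 743/14]
= [55, 108, 53]

(2,3) stack=L1,L2,L3,L4; from [0,0,0]:
after L1 α=4/7: [128/7, 768/7, 408/7]
after L2 α=1/5: [1373/35, 3814/35, 2101/35]
after L3 α=3/4: [5672/35, 4427/70, 20791/140]
after L4 α=3/4: [31607/140, 12197/280, 76651/560]
= [226, 44, 137]

at x=1,y=3 over L1,L2,L3,L4:
+L1 (α=1/2) → [73/2, 4, 84]
+L2 (α=5/8) → [2159/16, 937/8, 1207/8]
+L3 (α=2/3) → [5327/48, 339/8, 3319/24]
+L4 (α=1/2) → [14591/96, 939/16, 5959/48]
rounded: [152, 59, 124]

at x=0,y=2 over L1,L2,L3,L4,L5,L6:
+L1 (α=2/5) → [458/5, 66/5, 436/5]
+L2 (α=1/7) → [3503/35, 133/5, 3481/35]
+L3 (α=1/2) → [4534/35, 589/5, 4321/70]
+L4 (α=1/2) → [2372/35, 747/5, 5441/140]
+L5 (α=1/6) → [3695/42, 305/2, 11657/168]
+L6 (α=6/7) → [54095/294, 1721/14, 259625/1176]
rounded: [184, 123, 221]

at x=1,y=2 over L1,L2,L3,L4,L5,L6:
L1 α=1/2: [109/2, 2, 5]
L2 α=1/3: [37, 44, 203/3]
L3 α=2/3: [499/3, 58, 815/9]
L4 α=1/2: [341/3, 128, 1175/18]
L5 α=3/7: [1445/21, 575/7, 787/9]
L6 α=2/5: [667/7, 3013/35, 425/3]
= [95, 86, 142]

at x=0,y=1 over L1,L2,L3,L4,L5,L6:
L1 α=1/3: [212/3, 245/3, 20/3]
L2 α=1: [126, 131, 246]
L3 α=2/7: [668/7, 659/7, 1720/7]
L4 α=6/7: [2180/49, 3347/49, 3442/49]
L5 α=1/2: [1727/49, 4148/49, 4667/98]
L6 α=3/8: [13211/196, 54403/392, 31567/784]
→ [67, 139, 40]

(2,2) stack=L1,L2,L3,L4,L5,L7; from [0,0,0]:
+L1 (α=0) → [0, 0, 0]
+L2 (α=2/7) → [152/7, 18/7, 394/7]
+L3 (α=3/5) → [1052/7, 1149/35, 5387/35]
+L4 (α=7/8) → [3711/28, 24707/140, 14883/70]
+L5 (α=2/3) → [3823/84, 26947/420, 29443/210]
+L7 (α=1/2) → [17179/168, 52567/840, 50863/420]
rounded: [102, 63, 121]

query (0,3) [L1,L2,L3,L4,L5,L8] — begin 0,0,0
after L1 α=2/7: [416/7, 426/7, 328/7]
after L2 α=1/4: [2473/28, 358/7, 1061/28]
after L3 α=3/4: [16921/112, 4159/28, 16349/112]
after L4 α=1: [129, 87, 51]
after L5 α=3/5: [996/5, 138, 822/5]
after L8 α=1/2: [1821/10, 311/2, 626/5]
= [182, 156, 125]

at x=2,y=1 over L1,L2,L3,L4,L5,L8:
after L1 α=1/2: [79, 35/2, 22]
after L2 α=5/7: [188/7, 1265/7, 159/7]
after L3 α=1/4: [681/14, 2615/14, 277/14]
after L4 α=3/5: [2676/35, 7004/35, 4981/35]
after L5 α=3/4: [20421/140, 8789/140, 15773/70]
after L8 α=5/8: [149463/1120, 160067/1120, 126419/560]
→ [133, 143, 226]


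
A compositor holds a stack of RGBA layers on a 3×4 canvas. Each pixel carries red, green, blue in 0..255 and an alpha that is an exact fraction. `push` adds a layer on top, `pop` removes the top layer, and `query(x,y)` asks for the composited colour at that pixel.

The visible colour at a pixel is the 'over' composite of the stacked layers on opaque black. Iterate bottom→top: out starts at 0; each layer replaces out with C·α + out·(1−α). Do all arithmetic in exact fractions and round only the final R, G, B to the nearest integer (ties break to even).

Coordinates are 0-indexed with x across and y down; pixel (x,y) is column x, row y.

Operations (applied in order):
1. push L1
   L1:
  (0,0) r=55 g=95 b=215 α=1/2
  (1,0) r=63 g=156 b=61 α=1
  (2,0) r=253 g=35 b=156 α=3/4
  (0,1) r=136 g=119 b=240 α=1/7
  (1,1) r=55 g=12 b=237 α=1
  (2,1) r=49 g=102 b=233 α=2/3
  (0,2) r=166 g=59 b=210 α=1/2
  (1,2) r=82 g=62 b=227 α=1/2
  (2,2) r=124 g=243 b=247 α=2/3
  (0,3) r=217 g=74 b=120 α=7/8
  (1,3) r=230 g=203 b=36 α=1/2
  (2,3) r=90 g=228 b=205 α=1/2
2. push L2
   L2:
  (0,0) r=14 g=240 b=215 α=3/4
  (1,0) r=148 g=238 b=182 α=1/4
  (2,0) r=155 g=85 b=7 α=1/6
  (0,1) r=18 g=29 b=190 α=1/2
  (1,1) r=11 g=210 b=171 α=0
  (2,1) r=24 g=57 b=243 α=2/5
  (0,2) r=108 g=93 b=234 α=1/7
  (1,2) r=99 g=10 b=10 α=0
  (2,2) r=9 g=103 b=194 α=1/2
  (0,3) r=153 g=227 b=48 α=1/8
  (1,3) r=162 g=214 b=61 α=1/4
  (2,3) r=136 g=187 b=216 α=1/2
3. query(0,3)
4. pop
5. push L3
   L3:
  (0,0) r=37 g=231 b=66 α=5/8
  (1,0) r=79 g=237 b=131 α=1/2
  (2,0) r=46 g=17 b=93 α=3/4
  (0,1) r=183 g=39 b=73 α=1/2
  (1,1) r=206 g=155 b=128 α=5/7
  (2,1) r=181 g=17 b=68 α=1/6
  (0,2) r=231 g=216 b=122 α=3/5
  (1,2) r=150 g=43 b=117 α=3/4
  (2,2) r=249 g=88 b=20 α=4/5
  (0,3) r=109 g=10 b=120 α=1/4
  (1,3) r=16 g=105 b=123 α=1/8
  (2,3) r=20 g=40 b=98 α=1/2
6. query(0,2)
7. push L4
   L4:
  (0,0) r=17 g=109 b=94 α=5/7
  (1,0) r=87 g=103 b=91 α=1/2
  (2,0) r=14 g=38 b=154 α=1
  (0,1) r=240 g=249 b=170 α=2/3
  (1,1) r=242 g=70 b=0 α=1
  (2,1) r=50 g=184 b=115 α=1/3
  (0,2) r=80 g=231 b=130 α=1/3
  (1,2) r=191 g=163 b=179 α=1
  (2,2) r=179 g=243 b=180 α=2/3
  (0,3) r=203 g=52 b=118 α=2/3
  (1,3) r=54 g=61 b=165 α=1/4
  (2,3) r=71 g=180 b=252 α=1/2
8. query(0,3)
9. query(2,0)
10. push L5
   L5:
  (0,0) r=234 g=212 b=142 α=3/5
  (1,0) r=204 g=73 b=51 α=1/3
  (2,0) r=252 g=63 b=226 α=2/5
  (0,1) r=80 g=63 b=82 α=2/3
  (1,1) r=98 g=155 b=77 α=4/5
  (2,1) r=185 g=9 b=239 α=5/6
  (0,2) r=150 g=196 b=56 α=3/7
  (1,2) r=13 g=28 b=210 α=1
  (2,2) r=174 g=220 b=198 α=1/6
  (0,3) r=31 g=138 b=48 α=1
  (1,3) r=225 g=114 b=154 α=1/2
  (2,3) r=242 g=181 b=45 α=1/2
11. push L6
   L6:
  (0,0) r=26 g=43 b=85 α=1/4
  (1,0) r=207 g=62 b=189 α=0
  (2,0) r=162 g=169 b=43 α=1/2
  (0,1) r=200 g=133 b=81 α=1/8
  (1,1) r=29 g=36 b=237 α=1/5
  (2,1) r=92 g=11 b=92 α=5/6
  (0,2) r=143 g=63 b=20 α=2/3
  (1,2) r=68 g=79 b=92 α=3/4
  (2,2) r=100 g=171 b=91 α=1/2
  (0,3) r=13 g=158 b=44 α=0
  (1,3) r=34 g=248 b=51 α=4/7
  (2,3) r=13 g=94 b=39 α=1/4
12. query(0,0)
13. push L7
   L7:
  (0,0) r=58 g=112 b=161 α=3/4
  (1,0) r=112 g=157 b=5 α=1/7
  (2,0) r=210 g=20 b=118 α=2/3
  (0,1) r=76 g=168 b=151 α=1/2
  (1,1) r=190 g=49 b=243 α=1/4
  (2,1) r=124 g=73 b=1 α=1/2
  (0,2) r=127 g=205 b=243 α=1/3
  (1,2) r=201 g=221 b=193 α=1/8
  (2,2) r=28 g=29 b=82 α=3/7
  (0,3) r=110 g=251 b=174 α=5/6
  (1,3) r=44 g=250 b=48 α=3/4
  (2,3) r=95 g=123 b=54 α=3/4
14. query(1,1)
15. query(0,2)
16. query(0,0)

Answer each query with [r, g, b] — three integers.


at x=0,y=3 over L1,L2:
after L1 α=7/8: [1519/8, 259/4, 105]
after L2 α=1/8: [11857/64, 2721/32, 783/8]
rounded: [185, 85, 98]

at x=0,y=2 over L1,L3:
L1 α=1/2: [83, 59/2, 105]
L3 α=3/5: [859/5, 707/5, 576/5]
= [172, 141, 115]

(0,3) stack=L1,L3,L4; from [0,0,0]:
after L1 α=7/8: [1519/8, 259/4, 105]
after L3 α=1/4: [5429/32, 817/16, 435/4]
after L4 α=2/3: [18421/96, 827/16, 1379/12]
= [192, 52, 115]

at x=2,y=0 over L1,L3,L4:
L1 α=3/4: [759/4, 105/4, 117]
L3 α=3/4: [1311/16, 309/16, 99]
L4 α=1: [14, 38, 154]
rounded: [14, 38, 154]

(0,0) stack=L1,L3,L4,L5,L6; from [0,0,0]:
after L1 α=1/2: [55/2, 95/2, 215/2]
after L3 α=5/8: [535/16, 2595/16, 1305/16]
after L4 α=5/7: [1215/56, 6955/56, 5065/56]
after L5 α=3/5: [20871/140, 24763/140, 16993/140]
after L6 α=1/4: [66253/560, 80309/560, 62879/560]
→ [118, 143, 112]

(1,1) stack=L1,L3,L4,L5,L6,L7; from [0,0,0]:
L1 α=1: [55, 12, 237]
L3 α=5/7: [1140/7, 799/7, 1114/7]
L4 α=1: [242, 70, 0]
L5 α=4/5: [634/5, 138, 308/5]
L6 α=1/5: [2681/25, 588/5, 2417/25]
L7 α=1/4: [12793/100, 2009/20, 6663/50]
→ [128, 100, 133]

query (0,2) [L1,L3,L4,L5,L6,L7] — begin 0,0,0
after L1 α=1/2: [83, 59/2, 105]
after L3 α=3/5: [859/5, 707/5, 576/5]
after L4 α=1/3: [706/5, 2569/15, 1802/15]
after L5 α=3/7: [5074/35, 2728/15, 9728/105]
after L6 α=2/3: [5028/35, 4618/45, 13928/315]
after L7 α=1/3: [14501/105, 18461/135, 104401/945]
→ [138, 137, 110]

(0,0) stack=L1,L3,L4,L5,L6,L7; from [0,0,0]:
after L1 α=1/2: [55/2, 95/2, 215/2]
after L3 α=5/8: [535/16, 2595/16, 1305/16]
after L4 α=5/7: [1215/56, 6955/56, 5065/56]
after L5 α=3/5: [20871/140, 24763/140, 16993/140]
after L6 α=1/4: [66253/560, 80309/560, 62879/560]
after L7 α=3/4: [163693/2240, 268469/2240, 333359/2240]
= [73, 120, 149]


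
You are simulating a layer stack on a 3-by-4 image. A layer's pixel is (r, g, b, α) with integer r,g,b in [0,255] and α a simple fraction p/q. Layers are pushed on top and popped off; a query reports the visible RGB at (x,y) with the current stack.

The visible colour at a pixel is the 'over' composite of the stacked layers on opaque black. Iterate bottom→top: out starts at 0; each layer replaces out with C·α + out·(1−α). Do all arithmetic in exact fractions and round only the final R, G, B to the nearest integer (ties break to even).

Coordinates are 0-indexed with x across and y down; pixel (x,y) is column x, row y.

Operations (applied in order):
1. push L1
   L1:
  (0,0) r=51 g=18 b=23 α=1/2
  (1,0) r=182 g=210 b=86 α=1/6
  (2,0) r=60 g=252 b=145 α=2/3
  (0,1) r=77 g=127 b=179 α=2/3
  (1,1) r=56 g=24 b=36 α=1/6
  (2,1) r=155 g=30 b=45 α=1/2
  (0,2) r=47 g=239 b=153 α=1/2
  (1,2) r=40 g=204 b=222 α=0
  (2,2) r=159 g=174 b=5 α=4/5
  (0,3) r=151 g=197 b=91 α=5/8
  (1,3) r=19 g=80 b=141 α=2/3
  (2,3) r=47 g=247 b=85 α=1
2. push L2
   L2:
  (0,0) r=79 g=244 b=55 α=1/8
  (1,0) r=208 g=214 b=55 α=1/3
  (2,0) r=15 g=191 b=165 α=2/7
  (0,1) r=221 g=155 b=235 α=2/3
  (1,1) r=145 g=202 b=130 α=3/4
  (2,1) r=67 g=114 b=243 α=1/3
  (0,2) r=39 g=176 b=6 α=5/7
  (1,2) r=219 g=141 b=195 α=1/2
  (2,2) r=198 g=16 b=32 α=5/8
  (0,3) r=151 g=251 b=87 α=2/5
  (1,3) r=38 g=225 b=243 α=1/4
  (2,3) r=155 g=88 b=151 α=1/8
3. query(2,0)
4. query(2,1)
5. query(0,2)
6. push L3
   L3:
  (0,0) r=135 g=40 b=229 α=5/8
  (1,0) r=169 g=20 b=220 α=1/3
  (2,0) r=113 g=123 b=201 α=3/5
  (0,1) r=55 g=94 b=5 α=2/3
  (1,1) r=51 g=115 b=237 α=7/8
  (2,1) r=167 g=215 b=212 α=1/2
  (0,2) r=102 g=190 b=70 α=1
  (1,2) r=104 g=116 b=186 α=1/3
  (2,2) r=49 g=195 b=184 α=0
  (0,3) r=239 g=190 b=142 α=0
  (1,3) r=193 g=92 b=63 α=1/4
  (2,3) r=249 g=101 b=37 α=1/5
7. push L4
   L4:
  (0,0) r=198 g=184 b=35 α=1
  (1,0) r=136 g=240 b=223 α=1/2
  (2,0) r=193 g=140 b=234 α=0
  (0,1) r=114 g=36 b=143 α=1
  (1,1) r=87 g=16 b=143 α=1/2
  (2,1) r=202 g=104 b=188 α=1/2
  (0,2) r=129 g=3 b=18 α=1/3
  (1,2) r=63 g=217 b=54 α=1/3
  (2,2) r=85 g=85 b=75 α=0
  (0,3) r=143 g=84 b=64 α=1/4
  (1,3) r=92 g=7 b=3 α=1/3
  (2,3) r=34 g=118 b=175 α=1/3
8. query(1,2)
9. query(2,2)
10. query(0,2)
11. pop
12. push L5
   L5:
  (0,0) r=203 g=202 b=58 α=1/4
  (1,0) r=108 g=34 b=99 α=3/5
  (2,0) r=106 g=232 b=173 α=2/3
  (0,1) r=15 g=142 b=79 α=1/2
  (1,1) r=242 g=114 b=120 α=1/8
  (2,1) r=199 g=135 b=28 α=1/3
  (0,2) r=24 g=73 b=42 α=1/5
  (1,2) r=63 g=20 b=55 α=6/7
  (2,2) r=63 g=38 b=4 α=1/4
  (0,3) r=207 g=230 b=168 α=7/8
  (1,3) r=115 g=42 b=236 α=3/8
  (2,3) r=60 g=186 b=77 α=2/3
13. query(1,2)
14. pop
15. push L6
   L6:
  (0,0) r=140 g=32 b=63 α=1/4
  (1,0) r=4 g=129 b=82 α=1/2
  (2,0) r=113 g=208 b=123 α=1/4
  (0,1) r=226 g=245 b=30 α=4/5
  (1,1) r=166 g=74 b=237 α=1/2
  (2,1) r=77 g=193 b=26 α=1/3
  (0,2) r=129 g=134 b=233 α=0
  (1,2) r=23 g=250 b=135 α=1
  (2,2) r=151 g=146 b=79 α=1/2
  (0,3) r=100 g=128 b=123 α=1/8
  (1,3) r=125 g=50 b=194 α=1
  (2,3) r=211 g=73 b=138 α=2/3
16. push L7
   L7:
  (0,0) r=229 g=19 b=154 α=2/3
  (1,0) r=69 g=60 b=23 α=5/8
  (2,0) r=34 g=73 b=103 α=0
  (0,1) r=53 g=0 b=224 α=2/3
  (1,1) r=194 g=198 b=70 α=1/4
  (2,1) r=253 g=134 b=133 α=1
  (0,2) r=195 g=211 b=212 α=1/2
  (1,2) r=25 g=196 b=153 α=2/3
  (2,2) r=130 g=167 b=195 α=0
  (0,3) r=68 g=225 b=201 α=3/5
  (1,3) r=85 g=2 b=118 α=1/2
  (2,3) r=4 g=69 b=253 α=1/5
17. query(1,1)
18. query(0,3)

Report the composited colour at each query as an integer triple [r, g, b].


query (2,0) [L1,L2] — begin 0,0,0
after L1 α=2/3: [40, 168, 290/3]
after L2 α=2/7: [230/7, 1222/7, 2440/21]
= [33, 175, 116]

query (2,1) [L1,L2] — begin 0,0,0
after L1 α=1/2: [155/2, 15, 45/2]
after L2 α=1/3: [74, 48, 96]
= [74, 48, 96]

at x=0,y=2 over L1,L2:
after L1 α=1/2: [47/2, 239/2, 153/2]
after L2 α=5/7: [242/7, 1119/7, 183/7]
= [35, 160, 26]

(1,2) stack=L1,L2,L3,L4; from [0,0,0]:
+L1 (α=0) → [0, 0, 0]
+L2 (α=1/2) → [219/2, 141/2, 195/2]
+L3 (α=1/3) → [323/3, 257/3, 127]
+L4 (α=1/3) → [835/9, 1165/9, 308/3]
rounded: [93, 129, 103]

(2,2) stack=L1,L2,L3,L4; from [0,0,0]:
after L1 α=4/5: [636/5, 696/5, 4]
after L2 α=5/8: [3429/20, 311/5, 43/2]
after L3 α=0: [3429/20, 311/5, 43/2]
after L4 α=0: [3429/20, 311/5, 43/2]
→ [171, 62, 22]

at x=0,y=2 over L1,L2,L3,L4:
L1 α=1/2: [47/2, 239/2, 153/2]
L2 α=5/7: [242/7, 1119/7, 183/7]
L3 α=1: [102, 190, 70]
L4 α=1/3: [111, 383/3, 158/3]
= [111, 128, 53]

(1,2) stack=L1,L2,L3,L5; from [0,0,0]:
after L1 α=0: [0, 0, 0]
after L2 α=1/2: [219/2, 141/2, 195/2]
after L3 α=1/3: [323/3, 257/3, 127]
after L5 α=6/7: [1457/21, 617/21, 457/7]
= [69, 29, 65]

(1,1) stack=L1,L2,L3,L6,L7; from [0,0,0]:
+L1 (α=1/6) → [28/3, 4, 6]
+L2 (α=3/4) → [1333/12, 305/2, 99]
+L3 (α=7/8) → [5617/96, 1915/16, 879/4]
+L6 (α=1/2) → [21553/192, 3099/32, 1827/8]
+L7 (α=1/4) → [33969/256, 15633/128, 6041/32]
= [133, 122, 189]

query (0,3) [L1,L2,L3,L6,L7] — begin 0,0,0
after L1 α=5/8: [755/8, 985/8, 455/8]
after L2 α=2/5: [4681/40, 6971/40, 2757/40]
after L3 α=0: [4681/40, 6971/40, 2757/40]
after L6 α=1/8: [36767/320, 53917/320, 24219/320]
after L7 α=3/5: [69407/800, 161917/800, 120699/800]
= [87, 202, 151]


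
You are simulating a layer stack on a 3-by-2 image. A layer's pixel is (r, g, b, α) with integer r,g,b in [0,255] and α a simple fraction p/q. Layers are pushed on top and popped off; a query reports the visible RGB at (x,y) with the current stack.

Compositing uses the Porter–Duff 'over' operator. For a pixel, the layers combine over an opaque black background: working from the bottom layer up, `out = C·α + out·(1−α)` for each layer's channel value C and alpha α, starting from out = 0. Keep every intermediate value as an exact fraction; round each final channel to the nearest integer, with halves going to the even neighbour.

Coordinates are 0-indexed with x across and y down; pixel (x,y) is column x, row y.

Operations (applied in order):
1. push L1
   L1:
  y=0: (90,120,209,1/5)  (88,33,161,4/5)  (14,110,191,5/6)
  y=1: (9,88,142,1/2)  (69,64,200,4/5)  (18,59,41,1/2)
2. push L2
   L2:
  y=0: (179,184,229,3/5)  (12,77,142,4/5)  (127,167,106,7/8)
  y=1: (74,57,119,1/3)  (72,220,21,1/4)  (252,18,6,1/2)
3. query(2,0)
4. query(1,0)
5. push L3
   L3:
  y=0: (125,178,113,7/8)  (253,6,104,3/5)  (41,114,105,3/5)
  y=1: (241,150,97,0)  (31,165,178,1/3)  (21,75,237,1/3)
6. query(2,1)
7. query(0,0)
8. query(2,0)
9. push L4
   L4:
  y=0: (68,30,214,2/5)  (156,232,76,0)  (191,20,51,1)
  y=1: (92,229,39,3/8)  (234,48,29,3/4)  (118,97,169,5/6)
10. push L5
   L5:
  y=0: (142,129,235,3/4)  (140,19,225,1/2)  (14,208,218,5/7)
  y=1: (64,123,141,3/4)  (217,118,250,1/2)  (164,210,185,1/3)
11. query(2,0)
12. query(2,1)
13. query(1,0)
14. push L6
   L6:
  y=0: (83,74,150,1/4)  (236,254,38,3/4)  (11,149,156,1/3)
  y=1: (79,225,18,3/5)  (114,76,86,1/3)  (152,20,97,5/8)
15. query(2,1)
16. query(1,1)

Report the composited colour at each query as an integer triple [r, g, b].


at x=2,y=0 over L1,L2:
+L1 (α=5/6) → [35/3, 275/3, 955/6]
+L2 (α=7/8) → [1351/12, 1891/12, 5407/48]
→ [113, 158, 113]

at x=1,y=0 over L1,L2:
L1 α=4/5: [352/5, 132/5, 644/5]
L2 α=4/5: [592/25, 1672/25, 3484/25]
= [24, 67, 139]

at x=2,y=1 over L1,L2,L3:
after L1 α=1/2: [9, 59/2, 41/2]
after L2 α=1/2: [261/2, 95/4, 53/4]
after L3 α=1/3: [94, 245/6, 527/6]
= [94, 41, 88]

at x=0,y=0 over L1,L2,L3:
+L1 (α=1/5) → [18, 24, 209/5]
+L2 (α=3/5) → [573/5, 120, 3853/25]
+L3 (α=7/8) → [1237/10, 683/4, 5907/50]
= [124, 171, 118]

at x=2,y=0 over L1,L2,L3:
+L1 (α=5/6) → [35/3, 275/3, 955/6]
+L2 (α=7/8) → [1351/12, 1891/12, 5407/48]
+L3 (α=3/5) → [2089/30, 3943/30, 12967/120]
→ [70, 131, 108]

at x=2,y=0 over L1,L2,L3,L4,L5:
L1 α=5/6: [35/3, 275/3, 955/6]
L2 α=7/8: [1351/12, 1891/12, 5407/48]
L3 α=3/5: [2089/30, 3943/30, 12967/120]
L4 α=1: [191, 20, 51]
L5 α=5/7: [452/7, 1080/7, 1192/7]
= [65, 154, 170]

at x=2,y=1 over L1,L2,L3,L4,L5:
after L1 α=1/2: [9, 59/2, 41/2]
after L2 α=1/2: [261/2, 95/4, 53/4]
after L3 α=1/3: [94, 245/6, 527/6]
after L4 α=5/6: [114, 3155/36, 5597/36]
after L5 α=1/3: [392/3, 6935/54, 8927/54]
→ [131, 128, 165]

at x=1,y=0 over L1,L2,L3,L4,L5:
L1 α=4/5: [352/5, 132/5, 644/5]
L2 α=4/5: [592/25, 1672/25, 3484/25]
L3 α=3/5: [20159/125, 3794/125, 14768/125]
L4 α=0: [20159/125, 3794/125, 14768/125]
L5 α=1/2: [37659/250, 6169/250, 42893/250]
rounded: [151, 25, 172]

(2,1) stack=L1,L2,L3,L4,L5,L6; from [0,0,0]:
after L1 α=1/2: [9, 59/2, 41/2]
after L2 α=1/2: [261/2, 95/4, 53/4]
after L3 α=1/3: [94, 245/6, 527/6]
after L4 α=5/6: [114, 3155/36, 5597/36]
after L5 α=1/3: [392/3, 6935/54, 8927/54]
after L6 α=5/8: [144, 8735/144, 17657/144]
= [144, 61, 123]

query (1,1) [L1,L2,L3,L4,L5,L6] — begin 0,0,0
+L1 (α=4/5) → [276/5, 256/5, 160]
+L2 (α=1/4) → [297/5, 467/5, 501/4]
+L3 (α=1/3) → [749/15, 1759/15, 857/6]
+L4 (α=3/4) → [11279/60, 3919/60, 1379/24]
+L5 (α=1/2) → [24299/120, 10999/120, 7379/48]
+L6 (α=1/3) → [31139/180, 15559/180, 9443/72]
= [173, 86, 131]


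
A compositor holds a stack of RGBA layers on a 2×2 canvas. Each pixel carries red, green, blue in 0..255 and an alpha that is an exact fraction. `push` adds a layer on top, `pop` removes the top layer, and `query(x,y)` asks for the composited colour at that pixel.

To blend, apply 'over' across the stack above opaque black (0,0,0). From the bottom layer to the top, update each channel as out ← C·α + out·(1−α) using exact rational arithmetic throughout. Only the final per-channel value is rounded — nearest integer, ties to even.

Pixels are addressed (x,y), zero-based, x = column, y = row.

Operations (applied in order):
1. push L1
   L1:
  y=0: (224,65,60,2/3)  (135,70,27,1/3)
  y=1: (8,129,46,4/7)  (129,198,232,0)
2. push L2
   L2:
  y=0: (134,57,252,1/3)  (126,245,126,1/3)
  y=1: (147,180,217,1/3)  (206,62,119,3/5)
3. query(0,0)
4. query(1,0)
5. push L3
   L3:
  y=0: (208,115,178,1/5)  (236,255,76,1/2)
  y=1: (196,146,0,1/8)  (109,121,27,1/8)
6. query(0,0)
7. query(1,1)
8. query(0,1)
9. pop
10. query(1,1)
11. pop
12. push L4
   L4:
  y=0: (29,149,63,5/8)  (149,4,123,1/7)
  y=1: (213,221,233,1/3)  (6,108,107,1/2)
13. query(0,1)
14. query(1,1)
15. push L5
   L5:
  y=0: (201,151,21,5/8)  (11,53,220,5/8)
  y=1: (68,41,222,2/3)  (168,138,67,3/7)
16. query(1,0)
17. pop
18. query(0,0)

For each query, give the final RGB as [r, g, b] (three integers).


at x=0,y=0 over L1,L2:
+L1 (α=2/3) → [448/3, 130/3, 40]
+L2 (α=1/3) → [1298/9, 431/9, 332/3]
→ [144, 48, 111]

(1,0) stack=L1,L2; from [0,0,0]:
after L1 α=1/3: [45, 70/3, 9]
after L2 α=1/3: [72, 875/9, 48]
→ [72, 97, 48]

at x=0,y=0 over L1,L2,L3:
L1 α=2/3: [448/3, 130/3, 40]
L2 α=1/3: [1298/9, 431/9, 332/3]
L3 α=1/5: [7064/45, 2759/45, 1862/15]
→ [157, 61, 124]

(1,1) stack=L1,L2,L3; from [0,0,0]:
L1 α=0: [0, 0, 0]
L2 α=3/5: [618/5, 186/5, 357/5]
L3 α=1/8: [4871/40, 1907/40, 1317/20]
rounded: [122, 48, 66]

at x=0,y=1 over L1,L2,L3:
L1 α=4/7: [32/7, 516/7, 184/7]
L2 α=1/3: [1093/21, 764/7, 629/7]
L3 α=1/8: [1681/24, 455/4, 629/8]
= [70, 114, 79]

(1,1) stack=L1,L2; from [0,0,0]:
+L1 (α=0) → [0, 0, 0]
+L2 (α=3/5) → [618/5, 186/5, 357/5]
rounded: [124, 37, 71]

at x=0,y=1 over L1,L4:
+L1 (α=4/7) → [32/7, 516/7, 184/7]
+L4 (α=1/3) → [1555/21, 2579/21, 1999/21]
rounded: [74, 123, 95]

query (1,1) [L1,L4] — begin 0,0,0
after L1 α=0: [0, 0, 0]
after L4 α=1/2: [3, 54, 107/2]
→ [3, 54, 54]

query (1,0) [L1,L4,L5] — begin 0,0,0
+L1 (α=1/3) → [45, 70/3, 9]
+L4 (α=1/7) → [419/7, 144/7, 177/7]
+L5 (α=5/8) → [821/28, 2287/56, 8231/56]
= [29, 41, 147]

query (0,0) [L1,L4] — begin 0,0,0
L1 α=2/3: [448/3, 130/3, 40]
L4 α=5/8: [593/8, 875/8, 435/8]
rounded: [74, 109, 54]
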